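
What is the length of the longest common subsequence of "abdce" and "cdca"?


LCS of "abdce" and "cdca"
DP table:
           c    d    c    a
      0    0    0    0    0
  a   0    0    0    0    1
  b   0    0    0    0    1
  d   0    0    1    1    1
  c   0    1    1    2    2
  e   0    1    1    2    2
LCS length = dp[5][4] = 2

2


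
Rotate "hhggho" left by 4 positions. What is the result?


Input: "hhggho", rotate left by 4
First 4 characters: "hhgg"
Remaining characters: "ho"
Concatenate remaining + first: "ho" + "hhgg" = "hohhgg"

hohhgg


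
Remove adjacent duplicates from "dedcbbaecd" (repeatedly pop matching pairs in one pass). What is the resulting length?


Input: dedcbbaecd
Stack-based adjacent duplicate removal:
  Read 'd': push. Stack: d
  Read 'e': push. Stack: de
  Read 'd': push. Stack: ded
  Read 'c': push. Stack: dedc
  Read 'b': push. Stack: dedcb
  Read 'b': matches stack top 'b' => pop. Stack: dedc
  Read 'a': push. Stack: dedca
  Read 'e': push. Stack: dedcae
  Read 'c': push. Stack: dedcaec
  Read 'd': push. Stack: dedcaecd
Final stack: "dedcaecd" (length 8)

8


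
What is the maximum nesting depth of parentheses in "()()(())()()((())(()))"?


Input: "()()(())()()((())(()))"
Tracking depth:
  Position 0 '(': depth becomes 1
  Position 1 ')': depth becomes 0
  Position 2 '(': depth becomes 1
  Position 3 ')': depth becomes 0
  Position 4 '(': depth becomes 1
  Position 5 '(': depth becomes 2
  Position 6 ')': depth becomes 1
  Position 7 ')': depth becomes 0
  Position 8 '(': depth becomes 1
  Position 9 ')': depth becomes 0
  Position 10 '(': depth becomes 1
  Position 11 ')': depth becomes 0
  Position 12 '(': depth becomes 1
  Position 13 '(': depth becomes 2
  Position 14 '(': depth becomes 3
  Position 15 ')': depth becomes 2
  Position 16 ')': depth becomes 1
  Position 17 '(': depth becomes 2
  Position 18 '(': depth becomes 3
  Position 19 ')': depth becomes 2
  Position 20 ')': depth becomes 1
  Position 21 ')': depth becomes 0
Maximum depth reached: 3

3


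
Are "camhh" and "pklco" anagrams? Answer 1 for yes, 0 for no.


Strings: "camhh", "pklco"
Sorted first:  achhm
Sorted second: cklop
Differ at position 0: 'a' vs 'c' => not anagrams

0


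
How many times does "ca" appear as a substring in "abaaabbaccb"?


Searching for "ca" in "abaaabbaccb"
Scanning each position:
  Position 0: "ab" => no
  Position 1: "ba" => no
  Position 2: "aa" => no
  Position 3: "aa" => no
  Position 4: "ab" => no
  Position 5: "bb" => no
  Position 6: "ba" => no
  Position 7: "ac" => no
  Position 8: "cc" => no
  Position 9: "cb" => no
Total occurrences: 0

0


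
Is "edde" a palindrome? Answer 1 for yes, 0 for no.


Input: edde
Reversed: edde
  Compare pos 0 ('e') with pos 3 ('e'): match
  Compare pos 1 ('d') with pos 2 ('d'): match
Result: palindrome

1


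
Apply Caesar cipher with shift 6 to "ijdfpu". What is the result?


Caesar cipher: shift "ijdfpu" by 6
  'i' (pos 8) + 6 = pos 14 = 'o'
  'j' (pos 9) + 6 = pos 15 = 'p'
  'd' (pos 3) + 6 = pos 9 = 'j'
  'f' (pos 5) + 6 = pos 11 = 'l'
  'p' (pos 15) + 6 = pos 21 = 'v'
  'u' (pos 20) + 6 = pos 0 = 'a'
Result: opjlva

opjlva


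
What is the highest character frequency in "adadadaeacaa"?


Input: adadadaeacaa
Character counts:
  'a': 7
  'c': 1
  'd': 3
  'e': 1
Maximum frequency: 7

7


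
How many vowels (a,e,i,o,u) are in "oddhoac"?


Input: oddhoac
Checking each character:
  'o' at position 0: vowel (running total: 1)
  'd' at position 1: consonant
  'd' at position 2: consonant
  'h' at position 3: consonant
  'o' at position 4: vowel (running total: 2)
  'a' at position 5: vowel (running total: 3)
  'c' at position 6: consonant
Total vowels: 3

3


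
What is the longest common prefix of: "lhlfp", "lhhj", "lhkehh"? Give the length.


Words: lhlfp, lhhj, lhkehh
  Position 0: all 'l' => match
  Position 1: all 'h' => match
  Position 2: ('l', 'h', 'k') => mismatch, stop
LCP = "lh" (length 2)

2


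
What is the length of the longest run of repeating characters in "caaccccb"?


Input: "caaccccb"
Scanning for longest run:
  Position 1 ('a'): new char, reset run to 1
  Position 2 ('a'): continues run of 'a', length=2
  Position 3 ('c'): new char, reset run to 1
  Position 4 ('c'): continues run of 'c', length=2
  Position 5 ('c'): continues run of 'c', length=3
  Position 6 ('c'): continues run of 'c', length=4
  Position 7 ('b'): new char, reset run to 1
Longest run: 'c' with length 4

4


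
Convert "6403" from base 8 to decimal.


Input: "6403" in base 8
Positional expansion:
  Digit '6' (value 6) x 8^3 = 3072
  Digit '4' (value 4) x 8^2 = 256
  Digit '0' (value 0) x 8^1 = 0
  Digit '3' (value 3) x 8^0 = 3
Sum = 3331

3331


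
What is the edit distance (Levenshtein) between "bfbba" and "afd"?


Computing edit distance: "bfbba" -> "afd"
DP table:
           a    f    d
      0    1    2    3
  b   1    1    2    3
  f   2    2    1    2
  b   3    3    2    2
  b   4    4    3    3
  a   5    4    4    4
Edit distance = dp[5][3] = 4

4


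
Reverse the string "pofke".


Input: pofke
Reading characters right to left:
  Position 4: 'e'
  Position 3: 'k'
  Position 2: 'f'
  Position 1: 'o'
  Position 0: 'p'
Reversed: ekfop

ekfop


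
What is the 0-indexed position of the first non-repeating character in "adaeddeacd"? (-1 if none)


Input: adaeddeacd
Character frequencies:
  'a': 3
  'c': 1
  'd': 4
  'e': 2
Scanning left to right for freq == 1:
  Position 0 ('a'): freq=3, skip
  Position 1 ('d'): freq=4, skip
  Position 2 ('a'): freq=3, skip
  Position 3 ('e'): freq=2, skip
  Position 4 ('d'): freq=4, skip
  Position 5 ('d'): freq=4, skip
  Position 6 ('e'): freq=2, skip
  Position 7 ('a'): freq=3, skip
  Position 8 ('c'): unique! => answer = 8

8


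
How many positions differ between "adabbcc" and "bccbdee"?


Comparing "adabbcc" and "bccbdee" position by position:
  Position 0: 'a' vs 'b' => DIFFER
  Position 1: 'd' vs 'c' => DIFFER
  Position 2: 'a' vs 'c' => DIFFER
  Position 3: 'b' vs 'b' => same
  Position 4: 'b' vs 'd' => DIFFER
  Position 5: 'c' vs 'e' => DIFFER
  Position 6: 'c' vs 'e' => DIFFER
Positions that differ: 6

6


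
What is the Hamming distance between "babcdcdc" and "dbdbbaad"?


Comparing "babcdcdc" and "dbdbbaad" position by position:
  Position 0: 'b' vs 'd' => differ
  Position 1: 'a' vs 'b' => differ
  Position 2: 'b' vs 'd' => differ
  Position 3: 'c' vs 'b' => differ
  Position 4: 'd' vs 'b' => differ
  Position 5: 'c' vs 'a' => differ
  Position 6: 'd' vs 'a' => differ
  Position 7: 'c' vs 'd' => differ
Total differences (Hamming distance): 8

8


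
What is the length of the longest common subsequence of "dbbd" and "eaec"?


LCS of "dbbd" and "eaec"
DP table:
           e    a    e    c
      0    0    0    0    0
  d   0    0    0    0    0
  b   0    0    0    0    0
  b   0    0    0    0    0
  d   0    0    0    0    0
LCS length = dp[4][4] = 0

0


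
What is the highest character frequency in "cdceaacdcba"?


Input: cdceaacdcba
Character counts:
  'a': 3
  'b': 1
  'c': 4
  'd': 2
  'e': 1
Maximum frequency: 4

4


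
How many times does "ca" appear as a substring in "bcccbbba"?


Searching for "ca" in "bcccbbba"
Scanning each position:
  Position 0: "bc" => no
  Position 1: "cc" => no
  Position 2: "cc" => no
  Position 3: "cb" => no
  Position 4: "bb" => no
  Position 5: "bb" => no
  Position 6: "ba" => no
Total occurrences: 0

0


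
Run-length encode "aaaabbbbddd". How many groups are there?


Input: aaaabbbbddd
Scanning for consecutive runs:
  Group 1: 'a' x 4 (positions 0-3)
  Group 2: 'b' x 4 (positions 4-7)
  Group 3: 'd' x 3 (positions 8-10)
Total groups: 3

3


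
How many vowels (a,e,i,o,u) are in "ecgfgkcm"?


Input: ecgfgkcm
Checking each character:
  'e' at position 0: vowel (running total: 1)
  'c' at position 1: consonant
  'g' at position 2: consonant
  'f' at position 3: consonant
  'g' at position 4: consonant
  'k' at position 5: consonant
  'c' at position 6: consonant
  'm' at position 7: consonant
Total vowels: 1

1


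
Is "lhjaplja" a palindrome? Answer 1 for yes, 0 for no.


Input: lhjaplja
Reversed: ajlpajhl
  Compare pos 0 ('l') with pos 7 ('a'): MISMATCH
  Compare pos 1 ('h') with pos 6 ('j'): MISMATCH
  Compare pos 2 ('j') with pos 5 ('l'): MISMATCH
  Compare pos 3 ('a') with pos 4 ('p'): MISMATCH
Result: not a palindrome

0


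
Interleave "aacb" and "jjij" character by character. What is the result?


Interleaving "aacb" and "jjij":
  Position 0: 'a' from first, 'j' from second => "aj"
  Position 1: 'a' from first, 'j' from second => "aj"
  Position 2: 'c' from first, 'i' from second => "ci"
  Position 3: 'b' from first, 'j' from second => "bj"
Result: ajajcibj

ajajcibj


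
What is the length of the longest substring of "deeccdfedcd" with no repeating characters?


Input: "deeccdfedcd"
Sliding window (track last position of each char):
  Position 0 ('d'): window [0,0] length 1 -- new best
  Position 1 ('e'): window [0,1] length 2 -- new best
  Position 2 ('e'): repeat (last at 1), move window start to 2
  Position 2 ('e'): window [2,2] length 1
  Position 3 ('c'): window [2,3] length 2
  Position 4 ('c'): repeat (last at 3), move window start to 4
  Position 4 ('c'): window [4,4] length 1
  Position 5 ('d'): window [4,5] length 2
  Position 6 ('f'): window [4,6] length 3 -- new best
  Position 7 ('e'): window [4,7] length 4 -- new best
  Position 8 ('d'): repeat (last at 5), move window start to 6
  Position 8 ('d'): window [6,8] length 3
  Position 9 ('c'): window [6,9] length 4
  Position 10 ('d'): repeat (last at 8), move window start to 9
  Position 10 ('d'): window [9,10] length 2
Longest substring with no repeats: "cdfe" with length 4

4


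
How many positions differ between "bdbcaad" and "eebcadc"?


Comparing "bdbcaad" and "eebcadc" position by position:
  Position 0: 'b' vs 'e' => DIFFER
  Position 1: 'd' vs 'e' => DIFFER
  Position 2: 'b' vs 'b' => same
  Position 3: 'c' vs 'c' => same
  Position 4: 'a' vs 'a' => same
  Position 5: 'a' vs 'd' => DIFFER
  Position 6: 'd' vs 'c' => DIFFER
Positions that differ: 4

4


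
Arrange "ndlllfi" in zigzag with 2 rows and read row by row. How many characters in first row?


Zigzag "ndlllfi" into 2 rows:
Placing characters:
  'n' => row 0
  'd' => row 1
  'l' => row 0
  'l' => row 1
  'l' => row 0
  'f' => row 1
  'i' => row 0
Rows:
  Row 0: "nlli"
  Row 1: "dlf"
First row length: 4

4


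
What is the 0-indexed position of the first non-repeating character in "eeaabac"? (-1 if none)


Input: eeaabac
Character frequencies:
  'a': 3
  'b': 1
  'c': 1
  'e': 2
Scanning left to right for freq == 1:
  Position 0 ('e'): freq=2, skip
  Position 1 ('e'): freq=2, skip
  Position 2 ('a'): freq=3, skip
  Position 3 ('a'): freq=3, skip
  Position 4 ('b'): unique! => answer = 4

4


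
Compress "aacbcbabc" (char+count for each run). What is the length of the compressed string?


Input: aacbcbabc
Runs:
  'a' x 2 => "a2"
  'c' x 1 => "c1"
  'b' x 1 => "b1"
  'c' x 1 => "c1"
  'b' x 1 => "b1"
  'a' x 1 => "a1"
  'b' x 1 => "b1"
  'c' x 1 => "c1"
Compressed: "a2c1b1c1b1a1b1c1"
Compressed length: 16

16


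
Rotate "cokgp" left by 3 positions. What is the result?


Input: "cokgp", rotate left by 3
First 3 characters: "cok"
Remaining characters: "gp"
Concatenate remaining + first: "gp" + "cok" = "gpcok"

gpcok


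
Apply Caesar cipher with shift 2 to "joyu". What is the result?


Caesar cipher: shift "joyu" by 2
  'j' (pos 9) + 2 = pos 11 = 'l'
  'o' (pos 14) + 2 = pos 16 = 'q'
  'y' (pos 24) + 2 = pos 0 = 'a'
  'u' (pos 20) + 2 = pos 22 = 'w'
Result: lqaw

lqaw


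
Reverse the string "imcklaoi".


Input: imcklaoi
Reading characters right to left:
  Position 7: 'i'
  Position 6: 'o'
  Position 5: 'a'
  Position 4: 'l'
  Position 3: 'k'
  Position 2: 'c'
  Position 1: 'm'
  Position 0: 'i'
Reversed: ioalkcmi

ioalkcmi


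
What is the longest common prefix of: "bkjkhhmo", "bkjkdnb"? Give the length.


Words: bkjkhhmo, bkjkdnb
  Position 0: all 'b' => match
  Position 1: all 'k' => match
  Position 2: all 'j' => match
  Position 3: all 'k' => match
  Position 4: ('h', 'd') => mismatch, stop
LCP = "bkjk" (length 4)

4


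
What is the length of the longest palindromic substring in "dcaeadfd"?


Input: "dcaeadfd"
Checking substrings for palindromes:
  [2:5] "aea" (len 3) => palindrome
  [5:8] "dfd" (len 3) => palindrome
Longest palindromic substring: "aea" with length 3

3


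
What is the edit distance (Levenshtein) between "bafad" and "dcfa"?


Computing edit distance: "bafad" -> "dcfa"
DP table:
           d    c    f    a
      0    1    2    3    4
  b   1    1    2    3    4
  a   2    2    2    3    3
  f   3    3    3    2    3
  a   4    4    4    3    2
  d   5    4    5    4    3
Edit distance = dp[5][4] = 3

3


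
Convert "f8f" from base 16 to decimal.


Input: "f8f" in base 16
Positional expansion:
  Digit 'f' (value 15) x 16^2 = 3840
  Digit '8' (value 8) x 16^1 = 128
  Digit 'f' (value 15) x 16^0 = 15
Sum = 3983

3983


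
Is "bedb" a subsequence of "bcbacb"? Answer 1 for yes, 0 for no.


Check if "bedb" is a subsequence of "bcbacb"
Greedy scan:
  Position 0 ('b'): matches sub[0] = 'b'
  Position 1 ('c'): no match needed
  Position 2 ('b'): no match needed
  Position 3 ('a'): no match needed
  Position 4 ('c'): no match needed
  Position 5 ('b'): no match needed
Only matched 1/4 characters => not a subsequence

0


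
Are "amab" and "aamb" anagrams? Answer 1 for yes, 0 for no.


Strings: "amab", "aamb"
Sorted first:  aabm
Sorted second: aabm
Sorted forms match => anagrams

1


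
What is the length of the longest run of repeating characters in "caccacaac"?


Input: "caccacaac"
Scanning for longest run:
  Position 1 ('a'): new char, reset run to 1
  Position 2 ('c'): new char, reset run to 1
  Position 3 ('c'): continues run of 'c', length=2
  Position 4 ('a'): new char, reset run to 1
  Position 5 ('c'): new char, reset run to 1
  Position 6 ('a'): new char, reset run to 1
  Position 7 ('a'): continues run of 'a', length=2
  Position 8 ('c'): new char, reset run to 1
Longest run: 'c' with length 2

2


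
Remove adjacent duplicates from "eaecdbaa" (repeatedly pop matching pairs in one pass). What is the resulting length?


Input: eaecdbaa
Stack-based adjacent duplicate removal:
  Read 'e': push. Stack: e
  Read 'a': push. Stack: ea
  Read 'e': push. Stack: eae
  Read 'c': push. Stack: eaec
  Read 'd': push. Stack: eaecd
  Read 'b': push. Stack: eaecdb
  Read 'a': push. Stack: eaecdba
  Read 'a': matches stack top 'a' => pop. Stack: eaecdb
Final stack: "eaecdb" (length 6)

6


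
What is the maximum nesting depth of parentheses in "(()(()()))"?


Input: "(()(()()))"
Tracking depth:
  Position 0 '(': depth becomes 1
  Position 1 '(': depth becomes 2
  Position 2 ')': depth becomes 1
  Position 3 '(': depth becomes 2
  Position 4 '(': depth becomes 3
  Position 5 ')': depth becomes 2
  Position 6 '(': depth becomes 3
  Position 7 ')': depth becomes 2
  Position 8 ')': depth becomes 1
  Position 9 ')': depth becomes 0
Maximum depth reached: 3

3


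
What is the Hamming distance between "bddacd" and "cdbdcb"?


Comparing "bddacd" and "cdbdcb" position by position:
  Position 0: 'b' vs 'c' => differ
  Position 1: 'd' vs 'd' => same
  Position 2: 'd' vs 'b' => differ
  Position 3: 'a' vs 'd' => differ
  Position 4: 'c' vs 'c' => same
  Position 5: 'd' vs 'b' => differ
Total differences (Hamming distance): 4

4


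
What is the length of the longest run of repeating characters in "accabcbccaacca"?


Input: "accabcbccaacca"
Scanning for longest run:
  Position 1 ('c'): new char, reset run to 1
  Position 2 ('c'): continues run of 'c', length=2
  Position 3 ('a'): new char, reset run to 1
  Position 4 ('b'): new char, reset run to 1
  Position 5 ('c'): new char, reset run to 1
  Position 6 ('b'): new char, reset run to 1
  Position 7 ('c'): new char, reset run to 1
  Position 8 ('c'): continues run of 'c', length=2
  Position 9 ('a'): new char, reset run to 1
  Position 10 ('a'): continues run of 'a', length=2
  Position 11 ('c'): new char, reset run to 1
  Position 12 ('c'): continues run of 'c', length=2
  Position 13 ('a'): new char, reset run to 1
Longest run: 'c' with length 2

2


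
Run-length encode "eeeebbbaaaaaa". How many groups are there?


Input: eeeebbbaaaaaa
Scanning for consecutive runs:
  Group 1: 'e' x 4 (positions 0-3)
  Group 2: 'b' x 3 (positions 4-6)
  Group 3: 'a' x 6 (positions 7-12)
Total groups: 3

3


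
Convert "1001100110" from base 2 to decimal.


Input: "1001100110" in base 2
Positional expansion:
  Digit '1' (value 1) x 2^9 = 512
  Digit '0' (value 0) x 2^8 = 0
  Digit '0' (value 0) x 2^7 = 0
  Digit '1' (value 1) x 2^6 = 64
  Digit '1' (value 1) x 2^5 = 32
  Digit '0' (value 0) x 2^4 = 0
  Digit '0' (value 0) x 2^3 = 0
  Digit '1' (value 1) x 2^2 = 4
  Digit '1' (value 1) x 2^1 = 2
  Digit '0' (value 0) x 2^0 = 0
Sum = 614

614


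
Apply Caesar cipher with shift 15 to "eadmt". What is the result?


Caesar cipher: shift "eadmt" by 15
  'e' (pos 4) + 15 = pos 19 = 't'
  'a' (pos 0) + 15 = pos 15 = 'p'
  'd' (pos 3) + 15 = pos 18 = 's'
  'm' (pos 12) + 15 = pos 1 = 'b'
  't' (pos 19) + 15 = pos 8 = 'i'
Result: tpsbi

tpsbi


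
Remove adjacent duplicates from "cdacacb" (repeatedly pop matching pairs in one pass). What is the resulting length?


Input: cdacacb
Stack-based adjacent duplicate removal:
  Read 'c': push. Stack: c
  Read 'd': push. Stack: cd
  Read 'a': push. Stack: cda
  Read 'c': push. Stack: cdac
  Read 'a': push. Stack: cdaca
  Read 'c': push. Stack: cdacac
  Read 'b': push. Stack: cdacacb
Final stack: "cdacacb" (length 7)

7


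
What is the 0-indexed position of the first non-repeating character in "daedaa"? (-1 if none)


Input: daedaa
Character frequencies:
  'a': 3
  'd': 2
  'e': 1
Scanning left to right for freq == 1:
  Position 0 ('d'): freq=2, skip
  Position 1 ('a'): freq=3, skip
  Position 2 ('e'): unique! => answer = 2

2


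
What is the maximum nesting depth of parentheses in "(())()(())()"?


Input: "(())()(())()"
Tracking depth:
  Position 0 '(': depth becomes 1
  Position 1 '(': depth becomes 2
  Position 2 ')': depth becomes 1
  Position 3 ')': depth becomes 0
  Position 4 '(': depth becomes 1
  Position 5 ')': depth becomes 0
  Position 6 '(': depth becomes 1
  Position 7 '(': depth becomes 2
  Position 8 ')': depth becomes 1
  Position 9 ')': depth becomes 0
  Position 10 '(': depth becomes 1
  Position 11 ')': depth becomes 0
Maximum depth reached: 2

2


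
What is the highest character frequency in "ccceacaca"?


Input: ccceacaca
Character counts:
  'a': 3
  'c': 5
  'e': 1
Maximum frequency: 5

5


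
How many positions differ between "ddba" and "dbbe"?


Comparing "ddba" and "dbbe" position by position:
  Position 0: 'd' vs 'd' => same
  Position 1: 'd' vs 'b' => DIFFER
  Position 2: 'b' vs 'b' => same
  Position 3: 'a' vs 'e' => DIFFER
Positions that differ: 2

2


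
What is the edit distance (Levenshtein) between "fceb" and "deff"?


Computing edit distance: "fceb" -> "deff"
DP table:
           d    e    f    f
      0    1    2    3    4
  f   1    1    2    2    3
  c   2    2    2    3    3
  e   3    3    2    3    4
  b   4    4    3    3    4
Edit distance = dp[4][4] = 4

4


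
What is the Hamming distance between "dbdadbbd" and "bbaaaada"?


Comparing "dbdadbbd" and "bbaaaada" position by position:
  Position 0: 'd' vs 'b' => differ
  Position 1: 'b' vs 'b' => same
  Position 2: 'd' vs 'a' => differ
  Position 3: 'a' vs 'a' => same
  Position 4: 'd' vs 'a' => differ
  Position 5: 'b' vs 'a' => differ
  Position 6: 'b' vs 'd' => differ
  Position 7: 'd' vs 'a' => differ
Total differences (Hamming distance): 6

6


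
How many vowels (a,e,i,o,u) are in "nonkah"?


Input: nonkah
Checking each character:
  'n' at position 0: consonant
  'o' at position 1: vowel (running total: 1)
  'n' at position 2: consonant
  'k' at position 3: consonant
  'a' at position 4: vowel (running total: 2)
  'h' at position 5: consonant
Total vowels: 2

2


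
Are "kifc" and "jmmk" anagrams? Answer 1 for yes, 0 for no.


Strings: "kifc", "jmmk"
Sorted first:  cfik
Sorted second: jkmm
Differ at position 0: 'c' vs 'j' => not anagrams

0


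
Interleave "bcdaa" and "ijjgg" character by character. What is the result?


Interleaving "bcdaa" and "ijjgg":
  Position 0: 'b' from first, 'i' from second => "bi"
  Position 1: 'c' from first, 'j' from second => "cj"
  Position 2: 'd' from first, 'j' from second => "dj"
  Position 3: 'a' from first, 'g' from second => "ag"
  Position 4: 'a' from first, 'g' from second => "ag"
Result: bicjdjagag

bicjdjagag


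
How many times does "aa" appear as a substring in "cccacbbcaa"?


Searching for "aa" in "cccacbbcaa"
Scanning each position:
  Position 0: "cc" => no
  Position 1: "cc" => no
  Position 2: "ca" => no
  Position 3: "ac" => no
  Position 4: "cb" => no
  Position 5: "bb" => no
  Position 6: "bc" => no
  Position 7: "ca" => no
  Position 8: "aa" => MATCH
Total occurrences: 1

1


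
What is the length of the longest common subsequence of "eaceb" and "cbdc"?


LCS of "eaceb" and "cbdc"
DP table:
           c    b    d    c
      0    0    0    0    0
  e   0    0    0    0    0
  a   0    0    0    0    0
  c   0    1    1    1    1
  e   0    1    1    1    1
  b   0    1    2    2    2
LCS length = dp[5][4] = 2

2


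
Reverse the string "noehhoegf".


Input: noehhoegf
Reading characters right to left:
  Position 8: 'f'
  Position 7: 'g'
  Position 6: 'e'
  Position 5: 'o'
  Position 4: 'h'
  Position 3: 'h'
  Position 2: 'e'
  Position 1: 'o'
  Position 0: 'n'
Reversed: fgeohheon

fgeohheon


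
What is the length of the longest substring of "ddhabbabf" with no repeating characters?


Input: "ddhabbabf"
Sliding window (track last position of each char):
  Position 0 ('d'): window [0,0] length 1 -- new best
  Position 1 ('d'): repeat (last at 0), move window start to 1
  Position 1 ('d'): window [1,1] length 1
  Position 2 ('h'): window [1,2] length 2 -- new best
  Position 3 ('a'): window [1,3] length 3 -- new best
  Position 4 ('b'): window [1,4] length 4 -- new best
  Position 5 ('b'): repeat (last at 4), move window start to 5
  Position 5 ('b'): window [5,5] length 1
  Position 6 ('a'): window [5,6] length 2
  Position 7 ('b'): repeat (last at 5), move window start to 6
  Position 7 ('b'): window [6,7] length 2
  Position 8 ('f'): window [6,8] length 3
Longest substring with no repeats: "dhab" with length 4

4


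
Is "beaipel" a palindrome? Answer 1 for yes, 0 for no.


Input: beaipel
Reversed: lepiaeb
  Compare pos 0 ('b') with pos 6 ('l'): MISMATCH
  Compare pos 1 ('e') with pos 5 ('e'): match
  Compare pos 2 ('a') with pos 4 ('p'): MISMATCH
Result: not a palindrome

0


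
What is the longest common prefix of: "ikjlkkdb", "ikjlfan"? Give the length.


Words: ikjlkkdb, ikjlfan
  Position 0: all 'i' => match
  Position 1: all 'k' => match
  Position 2: all 'j' => match
  Position 3: all 'l' => match
  Position 4: ('k', 'f') => mismatch, stop
LCP = "ikjl" (length 4)

4


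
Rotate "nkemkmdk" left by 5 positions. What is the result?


Input: "nkemkmdk", rotate left by 5
First 5 characters: "nkemk"
Remaining characters: "mdk"
Concatenate remaining + first: "mdk" + "nkemk" = "mdknkemk"

mdknkemk


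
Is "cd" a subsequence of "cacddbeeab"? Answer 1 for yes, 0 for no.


Check if "cd" is a subsequence of "cacddbeeab"
Greedy scan:
  Position 0 ('c'): matches sub[0] = 'c'
  Position 1 ('a'): no match needed
  Position 2 ('c'): no match needed
  Position 3 ('d'): matches sub[1] = 'd'
  Position 4 ('d'): no match needed
  Position 5 ('b'): no match needed
  Position 6 ('e'): no match needed
  Position 7 ('e'): no match needed
  Position 8 ('a'): no match needed
  Position 9 ('b'): no match needed
All 2 characters matched => is a subsequence

1


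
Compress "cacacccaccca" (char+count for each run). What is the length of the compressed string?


Input: cacacccaccca
Runs:
  'c' x 1 => "c1"
  'a' x 1 => "a1"
  'c' x 1 => "c1"
  'a' x 1 => "a1"
  'c' x 3 => "c3"
  'a' x 1 => "a1"
  'c' x 3 => "c3"
  'a' x 1 => "a1"
Compressed: "c1a1c1a1c3a1c3a1"
Compressed length: 16

16


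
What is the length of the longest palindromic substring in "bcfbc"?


Input: "bcfbc"
Checking substrings for palindromes:
  No multi-char palindromic substrings found
Longest palindromic substring: "b" with length 1

1


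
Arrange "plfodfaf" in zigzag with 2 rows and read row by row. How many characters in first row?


Zigzag "plfodfaf" into 2 rows:
Placing characters:
  'p' => row 0
  'l' => row 1
  'f' => row 0
  'o' => row 1
  'd' => row 0
  'f' => row 1
  'a' => row 0
  'f' => row 1
Rows:
  Row 0: "pfda"
  Row 1: "loff"
First row length: 4

4


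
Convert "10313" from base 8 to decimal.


Input: "10313" in base 8
Positional expansion:
  Digit '1' (value 1) x 8^4 = 4096
  Digit '0' (value 0) x 8^3 = 0
  Digit '3' (value 3) x 8^2 = 192
  Digit '1' (value 1) x 8^1 = 8
  Digit '3' (value 3) x 8^0 = 3
Sum = 4299

4299


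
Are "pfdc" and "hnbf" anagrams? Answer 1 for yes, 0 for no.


Strings: "pfdc", "hnbf"
Sorted first:  cdfp
Sorted second: bfhn
Differ at position 0: 'c' vs 'b' => not anagrams

0


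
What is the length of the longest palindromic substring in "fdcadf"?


Input: "fdcadf"
Checking substrings for palindromes:
  No multi-char palindromic substrings found
Longest palindromic substring: "f" with length 1

1


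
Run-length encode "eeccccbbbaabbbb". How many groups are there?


Input: eeccccbbbaabbbb
Scanning for consecutive runs:
  Group 1: 'e' x 2 (positions 0-1)
  Group 2: 'c' x 4 (positions 2-5)
  Group 3: 'b' x 3 (positions 6-8)
  Group 4: 'a' x 2 (positions 9-10)
  Group 5: 'b' x 4 (positions 11-14)
Total groups: 5

5


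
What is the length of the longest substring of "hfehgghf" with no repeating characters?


Input: "hfehgghf"
Sliding window (track last position of each char):
  Position 0 ('h'): window [0,0] length 1 -- new best
  Position 1 ('f'): window [0,1] length 2 -- new best
  Position 2 ('e'): window [0,2] length 3 -- new best
  Position 3 ('h'): repeat (last at 0), move window start to 1
  Position 3 ('h'): window [1,3] length 3
  Position 4 ('g'): window [1,4] length 4 -- new best
  Position 5 ('g'): repeat (last at 4), move window start to 5
  Position 5 ('g'): window [5,5] length 1
  Position 6 ('h'): window [5,6] length 2
  Position 7 ('f'): window [5,7] length 3
Longest substring with no repeats: "fehg" with length 4

4


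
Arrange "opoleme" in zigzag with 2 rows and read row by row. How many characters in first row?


Zigzag "opoleme" into 2 rows:
Placing characters:
  'o' => row 0
  'p' => row 1
  'o' => row 0
  'l' => row 1
  'e' => row 0
  'm' => row 1
  'e' => row 0
Rows:
  Row 0: "ooee"
  Row 1: "plm"
First row length: 4

4


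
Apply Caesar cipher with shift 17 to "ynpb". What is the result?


Caesar cipher: shift "ynpb" by 17
  'y' (pos 24) + 17 = pos 15 = 'p'
  'n' (pos 13) + 17 = pos 4 = 'e'
  'p' (pos 15) + 17 = pos 6 = 'g'
  'b' (pos 1) + 17 = pos 18 = 's'
Result: pegs

pegs


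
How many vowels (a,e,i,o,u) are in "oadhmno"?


Input: oadhmno
Checking each character:
  'o' at position 0: vowel (running total: 1)
  'a' at position 1: vowel (running total: 2)
  'd' at position 2: consonant
  'h' at position 3: consonant
  'm' at position 4: consonant
  'n' at position 5: consonant
  'o' at position 6: vowel (running total: 3)
Total vowels: 3

3


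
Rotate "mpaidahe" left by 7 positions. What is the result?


Input: "mpaidahe", rotate left by 7
First 7 characters: "mpaidah"
Remaining characters: "e"
Concatenate remaining + first: "e" + "mpaidah" = "empaidah"

empaidah


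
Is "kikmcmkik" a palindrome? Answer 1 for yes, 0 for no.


Input: kikmcmkik
Reversed: kikmcmkik
  Compare pos 0 ('k') with pos 8 ('k'): match
  Compare pos 1 ('i') with pos 7 ('i'): match
  Compare pos 2 ('k') with pos 6 ('k'): match
  Compare pos 3 ('m') with pos 5 ('m'): match
Result: palindrome

1


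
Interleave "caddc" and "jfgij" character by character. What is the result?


Interleaving "caddc" and "jfgij":
  Position 0: 'c' from first, 'j' from second => "cj"
  Position 1: 'a' from first, 'f' from second => "af"
  Position 2: 'd' from first, 'g' from second => "dg"
  Position 3: 'd' from first, 'i' from second => "di"
  Position 4: 'c' from first, 'j' from second => "cj"
Result: cjafdgdicj

cjafdgdicj


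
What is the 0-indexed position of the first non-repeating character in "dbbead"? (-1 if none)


Input: dbbead
Character frequencies:
  'a': 1
  'b': 2
  'd': 2
  'e': 1
Scanning left to right for freq == 1:
  Position 0 ('d'): freq=2, skip
  Position 1 ('b'): freq=2, skip
  Position 2 ('b'): freq=2, skip
  Position 3 ('e'): unique! => answer = 3

3


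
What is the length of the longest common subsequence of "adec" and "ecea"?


LCS of "adec" and "ecea"
DP table:
           e    c    e    a
      0    0    0    0    0
  a   0    0    0    0    1
  d   0    0    0    0    1
  e   0    1    1    1    1
  c   0    1    2    2    2
LCS length = dp[4][4] = 2

2


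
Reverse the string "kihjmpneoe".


Input: kihjmpneoe
Reading characters right to left:
  Position 9: 'e'
  Position 8: 'o'
  Position 7: 'e'
  Position 6: 'n'
  Position 5: 'p'
  Position 4: 'm'
  Position 3: 'j'
  Position 2: 'h'
  Position 1: 'i'
  Position 0: 'k'
Reversed: eoenpmjhik

eoenpmjhik


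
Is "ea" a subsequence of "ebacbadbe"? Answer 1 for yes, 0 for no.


Check if "ea" is a subsequence of "ebacbadbe"
Greedy scan:
  Position 0 ('e'): matches sub[0] = 'e'
  Position 1 ('b'): no match needed
  Position 2 ('a'): matches sub[1] = 'a'
  Position 3 ('c'): no match needed
  Position 4 ('b'): no match needed
  Position 5 ('a'): no match needed
  Position 6 ('d'): no match needed
  Position 7 ('b'): no match needed
  Position 8 ('e'): no match needed
All 2 characters matched => is a subsequence

1


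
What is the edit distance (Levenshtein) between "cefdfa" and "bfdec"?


Computing edit distance: "cefdfa" -> "bfdec"
DP table:
           b    f    d    e    c
      0    1    2    3    4    5
  c   1    1    2    3    4    4
  e   2    2    2    3    3    4
  f   3    3    2    3    4    4
  d   4    4    3    2    3    4
  f   5    5    4    3    3    4
  a   6    6    5    4    4    4
Edit distance = dp[6][5] = 4

4


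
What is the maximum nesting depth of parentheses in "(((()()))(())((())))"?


Input: "(((()()))(())((())))"
Tracking depth:
  Position 0 '(': depth becomes 1
  Position 1 '(': depth becomes 2
  Position 2 '(': depth becomes 3
  Position 3 '(': depth becomes 4
  Position 4 ')': depth becomes 3
  Position 5 '(': depth becomes 4
  Position 6 ')': depth becomes 3
  Position 7 ')': depth becomes 2
  Position 8 ')': depth becomes 1
  Position 9 '(': depth becomes 2
  Position 10 '(': depth becomes 3
  Position 11 ')': depth becomes 2
  Position 12 ')': depth becomes 1
  Position 13 '(': depth becomes 2
  Position 14 '(': depth becomes 3
  Position 15 '(': depth becomes 4
  Position 16 ')': depth becomes 3
  Position 17 ')': depth becomes 2
  Position 18 ')': depth becomes 1
  Position 19 ')': depth becomes 0
Maximum depth reached: 4

4


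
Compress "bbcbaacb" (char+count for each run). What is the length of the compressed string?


Input: bbcbaacb
Runs:
  'b' x 2 => "b2"
  'c' x 1 => "c1"
  'b' x 1 => "b1"
  'a' x 2 => "a2"
  'c' x 1 => "c1"
  'b' x 1 => "b1"
Compressed: "b2c1b1a2c1b1"
Compressed length: 12

12


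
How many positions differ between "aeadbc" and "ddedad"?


Comparing "aeadbc" and "ddedad" position by position:
  Position 0: 'a' vs 'd' => DIFFER
  Position 1: 'e' vs 'd' => DIFFER
  Position 2: 'a' vs 'e' => DIFFER
  Position 3: 'd' vs 'd' => same
  Position 4: 'b' vs 'a' => DIFFER
  Position 5: 'c' vs 'd' => DIFFER
Positions that differ: 5

5


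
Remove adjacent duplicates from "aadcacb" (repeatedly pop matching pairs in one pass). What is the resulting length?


Input: aadcacb
Stack-based adjacent duplicate removal:
  Read 'a': push. Stack: a
  Read 'a': matches stack top 'a' => pop. Stack: (empty)
  Read 'd': push. Stack: d
  Read 'c': push. Stack: dc
  Read 'a': push. Stack: dca
  Read 'c': push. Stack: dcac
  Read 'b': push. Stack: dcacb
Final stack: "dcacb" (length 5)

5


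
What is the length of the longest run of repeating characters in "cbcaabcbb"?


Input: "cbcaabcbb"
Scanning for longest run:
  Position 1 ('b'): new char, reset run to 1
  Position 2 ('c'): new char, reset run to 1
  Position 3 ('a'): new char, reset run to 1
  Position 4 ('a'): continues run of 'a', length=2
  Position 5 ('b'): new char, reset run to 1
  Position 6 ('c'): new char, reset run to 1
  Position 7 ('b'): new char, reset run to 1
  Position 8 ('b'): continues run of 'b', length=2
Longest run: 'a' with length 2

2


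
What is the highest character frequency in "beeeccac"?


Input: beeeccac
Character counts:
  'a': 1
  'b': 1
  'c': 3
  'e': 3
Maximum frequency: 3

3


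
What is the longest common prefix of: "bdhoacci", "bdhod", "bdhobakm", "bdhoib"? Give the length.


Words: bdhoacci, bdhod, bdhobakm, bdhoib
  Position 0: all 'b' => match
  Position 1: all 'd' => match
  Position 2: all 'h' => match
  Position 3: all 'o' => match
  Position 4: ('a', 'd', 'b', 'i') => mismatch, stop
LCP = "bdho" (length 4)

4


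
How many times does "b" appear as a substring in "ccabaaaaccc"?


Searching for "b" in "ccabaaaaccc"
Scanning each position:
  Position 0: "c" => no
  Position 1: "c" => no
  Position 2: "a" => no
  Position 3: "b" => MATCH
  Position 4: "a" => no
  Position 5: "a" => no
  Position 6: "a" => no
  Position 7: "a" => no
  Position 8: "c" => no
  Position 9: "c" => no
  Position 10: "c" => no
Total occurrences: 1

1


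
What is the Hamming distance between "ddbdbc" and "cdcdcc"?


Comparing "ddbdbc" and "cdcdcc" position by position:
  Position 0: 'd' vs 'c' => differ
  Position 1: 'd' vs 'd' => same
  Position 2: 'b' vs 'c' => differ
  Position 3: 'd' vs 'd' => same
  Position 4: 'b' vs 'c' => differ
  Position 5: 'c' vs 'c' => same
Total differences (Hamming distance): 3

3


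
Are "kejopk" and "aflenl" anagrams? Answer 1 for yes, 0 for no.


Strings: "kejopk", "aflenl"
Sorted first:  ejkkop
Sorted second: aeflln
Differ at position 0: 'e' vs 'a' => not anagrams

0


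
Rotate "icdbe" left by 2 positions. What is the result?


Input: "icdbe", rotate left by 2
First 2 characters: "ic"
Remaining characters: "dbe"
Concatenate remaining + first: "dbe" + "ic" = "dbeic"

dbeic


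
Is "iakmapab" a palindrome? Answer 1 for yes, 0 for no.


Input: iakmapab
Reversed: bapamkai
  Compare pos 0 ('i') with pos 7 ('b'): MISMATCH
  Compare pos 1 ('a') with pos 6 ('a'): match
  Compare pos 2 ('k') with pos 5 ('p'): MISMATCH
  Compare pos 3 ('m') with pos 4 ('a'): MISMATCH
Result: not a palindrome

0


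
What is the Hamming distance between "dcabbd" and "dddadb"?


Comparing "dcabbd" and "dddadb" position by position:
  Position 0: 'd' vs 'd' => same
  Position 1: 'c' vs 'd' => differ
  Position 2: 'a' vs 'd' => differ
  Position 3: 'b' vs 'a' => differ
  Position 4: 'b' vs 'd' => differ
  Position 5: 'd' vs 'b' => differ
Total differences (Hamming distance): 5

5


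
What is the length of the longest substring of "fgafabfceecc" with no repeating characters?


Input: "fgafabfceecc"
Sliding window (track last position of each char):
  Position 0 ('f'): window [0,0] length 1 -- new best
  Position 1 ('g'): window [0,1] length 2 -- new best
  Position 2 ('a'): window [0,2] length 3 -- new best
  Position 3 ('f'): repeat (last at 0), move window start to 1
  Position 3 ('f'): window [1,3] length 3
  Position 4 ('a'): repeat (last at 2), move window start to 3
  Position 4 ('a'): window [3,4] length 2
  Position 5 ('b'): window [3,5] length 3
  Position 6 ('f'): repeat (last at 3), move window start to 4
  Position 6 ('f'): window [4,6] length 3
  Position 7 ('c'): window [4,7] length 4 -- new best
  Position 8 ('e'): window [4,8] length 5 -- new best
  Position 9 ('e'): repeat (last at 8), move window start to 9
  Position 9 ('e'): window [9,9] length 1
  Position 10 ('c'): window [9,10] length 2
  Position 11 ('c'): repeat (last at 10), move window start to 11
  Position 11 ('c'): window [11,11] length 1
Longest substring with no repeats: "abfce" with length 5

5


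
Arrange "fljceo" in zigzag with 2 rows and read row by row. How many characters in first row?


Zigzag "fljceo" into 2 rows:
Placing characters:
  'f' => row 0
  'l' => row 1
  'j' => row 0
  'c' => row 1
  'e' => row 0
  'o' => row 1
Rows:
  Row 0: "fje"
  Row 1: "lco"
First row length: 3

3


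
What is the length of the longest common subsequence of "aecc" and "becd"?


LCS of "aecc" and "becd"
DP table:
           b    e    c    d
      0    0    0    0    0
  a   0    0    0    0    0
  e   0    0    1    1    1
  c   0    0    1    2    2
  c   0    0    1    2    2
LCS length = dp[4][4] = 2

2


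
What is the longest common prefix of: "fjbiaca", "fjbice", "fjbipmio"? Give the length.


Words: fjbiaca, fjbice, fjbipmio
  Position 0: all 'f' => match
  Position 1: all 'j' => match
  Position 2: all 'b' => match
  Position 3: all 'i' => match
  Position 4: ('a', 'c', 'p') => mismatch, stop
LCP = "fjbi" (length 4)

4


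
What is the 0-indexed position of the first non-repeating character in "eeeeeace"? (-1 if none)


Input: eeeeeace
Character frequencies:
  'a': 1
  'c': 1
  'e': 6
Scanning left to right for freq == 1:
  Position 0 ('e'): freq=6, skip
  Position 1 ('e'): freq=6, skip
  Position 2 ('e'): freq=6, skip
  Position 3 ('e'): freq=6, skip
  Position 4 ('e'): freq=6, skip
  Position 5 ('a'): unique! => answer = 5

5


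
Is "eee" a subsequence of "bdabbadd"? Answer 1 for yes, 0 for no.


Check if "eee" is a subsequence of "bdabbadd"
Greedy scan:
  Position 0 ('b'): no match needed
  Position 1 ('d'): no match needed
  Position 2 ('a'): no match needed
  Position 3 ('b'): no match needed
  Position 4 ('b'): no match needed
  Position 5 ('a'): no match needed
  Position 6 ('d'): no match needed
  Position 7 ('d'): no match needed
Only matched 0/3 characters => not a subsequence

0


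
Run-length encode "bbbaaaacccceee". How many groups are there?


Input: bbbaaaacccceee
Scanning for consecutive runs:
  Group 1: 'b' x 3 (positions 0-2)
  Group 2: 'a' x 4 (positions 3-6)
  Group 3: 'c' x 4 (positions 7-10)
  Group 4: 'e' x 3 (positions 11-13)
Total groups: 4

4


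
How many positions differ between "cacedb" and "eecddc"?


Comparing "cacedb" and "eecddc" position by position:
  Position 0: 'c' vs 'e' => DIFFER
  Position 1: 'a' vs 'e' => DIFFER
  Position 2: 'c' vs 'c' => same
  Position 3: 'e' vs 'd' => DIFFER
  Position 4: 'd' vs 'd' => same
  Position 5: 'b' vs 'c' => DIFFER
Positions that differ: 4

4


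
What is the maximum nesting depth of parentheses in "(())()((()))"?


Input: "(())()((()))"
Tracking depth:
  Position 0 '(': depth becomes 1
  Position 1 '(': depth becomes 2
  Position 2 ')': depth becomes 1
  Position 3 ')': depth becomes 0
  Position 4 '(': depth becomes 1
  Position 5 ')': depth becomes 0
  Position 6 '(': depth becomes 1
  Position 7 '(': depth becomes 2
  Position 8 '(': depth becomes 3
  Position 9 ')': depth becomes 2
  Position 10 ')': depth becomes 1
  Position 11 ')': depth becomes 0
Maximum depth reached: 3

3


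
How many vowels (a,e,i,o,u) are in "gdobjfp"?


Input: gdobjfp
Checking each character:
  'g' at position 0: consonant
  'd' at position 1: consonant
  'o' at position 2: vowel (running total: 1)
  'b' at position 3: consonant
  'j' at position 4: consonant
  'f' at position 5: consonant
  'p' at position 6: consonant
Total vowels: 1

1
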